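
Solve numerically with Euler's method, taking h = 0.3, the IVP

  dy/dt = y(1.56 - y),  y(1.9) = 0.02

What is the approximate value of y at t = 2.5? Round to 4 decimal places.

0.0427

Euler: y_{n+1} = y_n + h·f(t_n, y_n).
t=1.900000, y=0.020000: f=0.030800 → y ← 0.020000 + 0.3·0.030800 = 0.029240
t=2.200000, y=0.029240: f=0.044759 → y ← 0.029240 + 0.3·0.044759 = 0.042668
y(2.5) ≈ 0.0427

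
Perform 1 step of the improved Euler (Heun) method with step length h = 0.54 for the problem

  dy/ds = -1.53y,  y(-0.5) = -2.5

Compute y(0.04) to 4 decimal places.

-1.2878

Heun: k1 = f(s_n, y_n); k2 = f(s_n + h, y_n + h·k1); y_{n+1} = y_n + (h/2)·(k1 + k2).
s=-0.500000, y=-2.500000:
  k1 = f(-0.500000, -2.500000) = 3.825000
  k2 = f(0.040000, -0.434500) = 0.664785
  y ← -2.500000 + (0.54/2)·(3.825000 + 0.664785) = -1.287758
y(0.04) ≈ -1.2878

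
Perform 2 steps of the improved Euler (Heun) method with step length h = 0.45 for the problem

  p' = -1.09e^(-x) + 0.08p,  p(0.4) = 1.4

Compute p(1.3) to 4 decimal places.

Heun: k1 = f(x_n, p_n); k2 = f(x_n + h, p_n + h·k1); p_{n+1} = p_n + (h/2)·(k1 + k2).
x=0.400000, p=1.400000:
  k1 = f(0.400000, 1.400000) = -0.618649
  k2 = f(0.850000, 1.121608) = -0.376154
  p ← 1.400000 + (0.45/2)·(-0.618649 + (-0.376154)) = 1.176169
x=0.850000, p=1.176169:
  k1 = f(0.850000, 1.176169) = -0.371789
  k2 = f(1.300000, 1.008865) = -0.216350
  p ← 1.176169 + (0.45/2)·(-0.371789 + (-0.216350)) = 1.043838
p(1.3) ≈ 1.0438

1.0438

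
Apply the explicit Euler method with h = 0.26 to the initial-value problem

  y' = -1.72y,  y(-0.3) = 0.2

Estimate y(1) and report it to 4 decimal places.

0.0103

Euler: y_{n+1} = y_n + h·f(x_n, y_n).
x=-0.300000, y=0.200000: f=-0.344000 → y ← 0.200000 + 0.26·(-0.344000) = 0.110560
x=-0.040000, y=0.110560: f=-0.190163 → y ← 0.110560 + 0.26·(-0.190163) = 0.061118
x=0.220000, y=0.061118: f=-0.105122 → y ← 0.061118 + 0.26·(-0.105122) = 0.033786
x=0.480000, y=0.033786: f=-0.058112 → y ← 0.033786 + 0.26·(-0.058112) = 0.018677
x=0.740000, y=0.018677: f=-0.032124 → y ← 0.018677 + 0.26·(-0.032124) = 0.010325
y(1) ≈ 0.0103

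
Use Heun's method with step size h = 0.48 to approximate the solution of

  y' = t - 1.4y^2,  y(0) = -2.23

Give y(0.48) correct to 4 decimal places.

-14.2168

Heun: k1 = f(t_n, y_n); k2 = f(t_n + h, y_n + h·k1); y_{n+1} = y_n + (h/2)·(k1 + k2).
t=0.000000, y=-2.230000:
  k1 = f(0.000000, -2.230000) = -6.962060
  k2 = f(0.480000, -5.571789) = -42.982763
  y ← -2.230000 + (0.48/2)·(-6.962060 + (-42.982763)) = -14.216757
y(0.48) ≈ -14.2168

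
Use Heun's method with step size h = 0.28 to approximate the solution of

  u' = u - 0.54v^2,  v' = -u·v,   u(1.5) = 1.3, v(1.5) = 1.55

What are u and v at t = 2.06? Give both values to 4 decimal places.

Heun on (u,v): k1 = f(t_n, state_n); k2 = f(t_n + h, state_n + h·k1); state_{n+1} = state_n + (h/2)·(k1 + k2).
1.500000: (1.300000, 1.550000)
  k1 = (0.002650, -2.015000)
  predictor → (1.300742, 0.985800)
  k2 = (0.775969, -1.282271)
  → (1.409007, 1.088382)
1.780000: (1.409007, 1.088382)
  k1 = (0.769336, -1.533537)
  predictor → (1.624421, 0.658991)
  k2 = (1.389915, -1.070479)
  → (1.711302, 0.723820)
(u(2.06), v(2.06)) ≈ (1.7113, 0.7238)

1.7113, 0.7238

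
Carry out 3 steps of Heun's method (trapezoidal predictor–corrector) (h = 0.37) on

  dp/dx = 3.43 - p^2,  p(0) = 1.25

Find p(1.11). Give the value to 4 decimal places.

1.7538

Heun: k1 = f(x_n, p_n); k2 = f(x_n + h, p_n + h·k1); p_{n+1} = p_n + (h/2)·(k1 + k2).
x=0.000000, p=1.250000:
  k1 = f(0.000000, 1.250000) = 1.867500
  k2 = f(0.370000, 1.940975) = -0.337384
  p ← 1.250000 + (0.37/2)·(1.867500 + (-0.337384)) = 1.533071
x=0.370000, p=1.533071:
  k1 = f(0.370000, 1.533071) = 1.079692
  k2 = f(0.740000, 1.932557) = -0.304778
  p ← 1.533071 + (0.37/2)·(1.079692 + (-0.304778)) = 1.676430
x=0.740000, p=1.676430:
  k1 = f(0.740000, 1.676430) = 0.619581
  k2 = f(1.110000, 1.905675) = -0.201599
  p ← 1.676430 + (0.37/2)·(0.619581 + (-0.201599)) = 1.753757
p(1.11) ≈ 1.7538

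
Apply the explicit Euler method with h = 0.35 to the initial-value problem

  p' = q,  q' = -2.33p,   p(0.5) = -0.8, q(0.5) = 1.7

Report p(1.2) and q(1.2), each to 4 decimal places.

Euler on (p,q): p_{n+1} = p_n + h·p', q_{n+1} = q_n + h·q'.
0.500000: (-0.800000, 1.700000); f=(1.700000, 1.864000) → (-0.205000, 2.352400)
0.850000: (-0.205000, 2.352400); f=(2.352400, 0.477650) → (0.618340, 2.519578)
(p(1.2), q(1.2)) ≈ (0.6183, 2.5196)

0.6183, 2.5196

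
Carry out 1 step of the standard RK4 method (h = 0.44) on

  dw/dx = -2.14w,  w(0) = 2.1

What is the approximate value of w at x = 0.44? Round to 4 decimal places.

RK4: k1 = f(x_n, w_n); k2 = f(x_n + h/2, w_n + (h/2)·k1); k3 = f(x_n + h/2, w_n + (h/2)·k2); k4 = f(x_n + h, w_n + h·k3); w_{n+1} = w_n + (h/6)·(k1 + 2k2 + 2k3 + k4).
x=0.000000, w=2.100000:
  k1 = f(0.000000, 2.100000) = -4.494000
  k2 = f(0.220000, 1.111320) = -2.378225
  k3 = f(0.220000, 1.576791) = -3.374332
  k4 = f(0.440000, 0.615294) = -1.316729
  w ← 2.100000 + (0.44/6)·(k1 + 2k2 + 2k3 + k4) = 0.830172
w(0.44) ≈ 0.8302

0.8302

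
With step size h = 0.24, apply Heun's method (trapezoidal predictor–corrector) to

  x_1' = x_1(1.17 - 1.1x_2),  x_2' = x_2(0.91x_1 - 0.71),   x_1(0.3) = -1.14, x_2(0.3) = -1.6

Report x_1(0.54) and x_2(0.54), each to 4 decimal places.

Heun on (x_1,x_2): k1 = f(s_n, state_n); k2 = f(s_n + h, state_n + h·k1); state_{n+1} = state_n + (h/2)·(k1 + k2).
0.300000: (-1.140000, -1.600000)
  k1 = (-3.340200, 2.795840)
  predictor → (-1.941648, -0.928998)
  k2 = (-4.255895, 2.301036)
  → (-2.051531, -0.988375)
(x_1(0.54), x_2(0.54)) ≈ (-2.0515, -0.9884)

-2.0515, -0.9884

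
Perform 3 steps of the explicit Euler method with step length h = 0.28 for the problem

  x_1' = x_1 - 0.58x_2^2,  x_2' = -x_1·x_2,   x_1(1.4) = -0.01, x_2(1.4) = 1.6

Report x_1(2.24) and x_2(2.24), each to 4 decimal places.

-1.7617, 2.2834

Euler on (x_1,x_2): x_1_{n+1} = x_1_n + h·x_1', x_2_{n+1} = x_2_n + h·x_2'.
1.400000: (-0.010000, 1.600000); f=(-1.494800, 0.016000) → (-0.428544, 1.604480)
1.680000: (-0.428544, 1.604480); f=(-1.921671, 0.687590) → (-0.966612, 1.797005)
1.960000: (-0.966612, 1.797005); f=(-2.839564, 1.737006) → (-1.761690, 2.283367)
(x_1(2.24), x_2(2.24)) ≈ (-1.7617, 2.2834)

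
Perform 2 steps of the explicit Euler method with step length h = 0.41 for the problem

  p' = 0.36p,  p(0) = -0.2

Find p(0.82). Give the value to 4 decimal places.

Euler: p_{n+1} = p_n + h·f(x_n, p_n).
x=0.000000, p=-0.200000: f=-0.072000 → p ← -0.200000 + 0.41·(-0.072000) = -0.229520
x=0.410000, p=-0.229520: f=-0.082627 → p ← -0.229520 + 0.41·(-0.082627) = -0.263397
p(0.82) ≈ -0.2634

-0.2634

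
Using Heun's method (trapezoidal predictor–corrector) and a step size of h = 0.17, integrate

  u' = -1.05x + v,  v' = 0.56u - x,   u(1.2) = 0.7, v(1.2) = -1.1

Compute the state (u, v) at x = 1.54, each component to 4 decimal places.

-0.2214, -1.5143

Heun on (u,v): k1 = f(x_n, state_n); k2 = f(x_n + h, state_n + h·k1); state_{n+1} = state_n + (h/2)·(k1 + k2).
1.200000: (0.700000, -1.100000)
  k1 = (-2.360000, -0.808000)
  predictor → (0.298800, -1.237360)
  k2 = (-2.675860, -1.202672)
  → (0.271952, -1.270907)
1.370000: (0.271952, -1.270907)
  k1 = (-2.709407, -1.217707)
  predictor → (-0.188647, -1.477917)
  k2 = (-3.094917, -1.645642)
  → (-0.221416, -1.514292)
(u(1.54), v(1.54)) ≈ (-0.2214, -1.5143)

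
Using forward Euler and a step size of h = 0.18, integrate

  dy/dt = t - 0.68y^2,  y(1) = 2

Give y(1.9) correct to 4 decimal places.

Euler: y_{n+1} = y_n + h·f(t_n, y_n).
t=1.000000, y=2.000000: f=-1.720000 → y ← 2.000000 + 0.18·(-1.720000) = 1.690400
t=1.180000, y=1.690400: f=-0.763067 → y ← 1.690400 + 0.18·(-0.763067) = 1.553048
t=1.360000, y=1.553048: f=-0.280131 → y ← 1.553048 + 0.18·(-0.280131) = 1.502624
t=1.540000, y=1.502624: f=0.004642 → y ← 1.502624 + 0.18·0.004642 = 1.503460
t=1.720000, y=1.503460: f=0.182934 → y ← 1.503460 + 0.18·0.182934 = 1.536388
y(1.9) ≈ 1.5364

1.5364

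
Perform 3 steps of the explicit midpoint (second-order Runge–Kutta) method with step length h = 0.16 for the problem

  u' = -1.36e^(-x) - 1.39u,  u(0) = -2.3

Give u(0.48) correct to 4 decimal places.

Midpoint: k1 = f(x_n, u_n); k2 = f(x_n + h/2, u_n + (h/2)·k1); u_{n+1} = u_n + h·k2.
x=0.000000, u=-2.300000:
  k1 = f(0.000000, -2.300000) = 1.837000
  k2 = f(0.080000, -2.153040) = 1.737287
  u ← -2.300000 + 0.16·1.737287 = -2.022034
x=0.160000, u=-2.022034:
  k1 = f(0.160000, -2.022034) = 1.651712
  k2 = f(0.240000, -1.889897) = 1.557143
  u ← -2.022034 + 0.16·1.557143 = -1.772891
x=0.320000, u=-1.772891:
  k1 = f(0.320000, -1.772891) = 1.476756
  k2 = f(0.400000, -1.654751) = 1.388468
  u ← -1.772891 + 0.16·1.388468 = -1.550736
u(0.48) ≈ -1.5507

-1.5507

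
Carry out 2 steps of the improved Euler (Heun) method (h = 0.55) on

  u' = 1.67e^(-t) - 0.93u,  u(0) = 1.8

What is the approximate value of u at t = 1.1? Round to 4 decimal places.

Heun: k1 = f(t_n, u_n); k2 = f(t_n + h, u_n + h·k1); u_{n+1} = u_n + (h/2)·(k1 + k2).
t=0.000000, u=1.800000:
  k1 = f(0.000000, 1.800000) = -0.004000
  k2 = f(0.550000, 1.797800) = -0.708448
  u ← 1.800000 + (0.55/2)·(-0.004000 + (-0.708448)) = 1.604077
t=0.550000, u=1.604077:
  k1 = f(0.550000, 1.604077) = -0.528285
  k2 = f(1.100000, 1.313520) = -0.665679
  u ← 1.604077 + (0.55/2)·(-0.528285 + (-0.665679)) = 1.275737
u(1.1) ≈ 1.2757

1.2757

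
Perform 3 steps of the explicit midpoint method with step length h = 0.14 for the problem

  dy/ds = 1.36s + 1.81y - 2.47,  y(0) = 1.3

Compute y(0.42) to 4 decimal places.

Midpoint: k1 = f(s_n, y_n); k2 = f(s_n + h/2, y_n + (h/2)·k1); y_{n+1} = y_n + h·k2.
s=0.000000, y=1.300000:
  k1 = f(0.000000, 1.300000) = -0.117000
  k2 = f(0.070000, 1.291810) = -0.036624
  y ← 1.300000 + 0.14·(-0.036624) = 1.294873
s=0.140000, y=1.294873:
  k1 = f(0.140000, 1.294873) = 0.064120
  k2 = f(0.210000, 1.299361) = 0.167443
  y ← 1.294873 + 0.14·0.167443 = 1.318315
s=0.280000, y=1.318315:
  k1 = f(0.280000, 1.318315) = 0.296950
  k2 = f(0.350000, 1.339101) = 0.429773
  y ← 1.318315 + 0.14·0.429773 = 1.378483
y(0.42) ≈ 1.3785

1.3785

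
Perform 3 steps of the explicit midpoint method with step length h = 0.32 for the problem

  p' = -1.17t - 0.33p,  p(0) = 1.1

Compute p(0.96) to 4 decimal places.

0.3104

Midpoint: k1 = f(t_n, p_n); k2 = f(t_n + h/2, p_n + (h/2)·k1); p_{n+1} = p_n + h·k2.
t=0.000000, p=1.100000:
  k1 = f(0.000000, 1.100000) = -0.363000
  k2 = f(0.160000, 1.041920) = -0.531034
  p ← 1.100000 + 0.32·(-0.531034) = 0.930069
t=0.320000, p=0.930069:
  k1 = f(0.320000, 0.930069) = -0.681323
  k2 = f(0.480000, 0.821058) = -0.832549
  p ← 0.930069 + 0.32·(-0.832549) = 0.663654
t=0.640000, p=0.663654:
  k1 = f(0.640000, 0.663654) = -0.967806
  k2 = f(0.800000, 0.508805) = -1.103906
  p ← 0.663654 + 0.32·(-1.103906) = 0.310404
p(0.96) ≈ 0.3104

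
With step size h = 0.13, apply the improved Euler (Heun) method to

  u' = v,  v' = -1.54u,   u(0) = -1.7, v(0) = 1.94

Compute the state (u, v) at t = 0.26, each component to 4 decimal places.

-1.1140, 2.5112

Heun on (u,v): k1 = f(t_n, state_n); k2 = f(t_n + h, state_n + h·k1); state_{n+1} = state_n + (h/2)·(k1 + k2).
0.000000: (-1.700000, 1.940000)
  k1 = (1.940000, 2.618000)
  predictor → (-1.447800, 2.280340)
  k2 = (2.280340, 2.229612)
  → (-1.425678, 2.255095)
0.130000: (-1.425678, 2.255095)
  k1 = (2.255095, 2.195544)
  predictor → (-1.132516, 2.540515)
  k2 = (2.540515, 1.744074)
  → (-1.113963, 2.511170)
(u(0.26), v(0.26)) ≈ (-1.1140, 2.5112)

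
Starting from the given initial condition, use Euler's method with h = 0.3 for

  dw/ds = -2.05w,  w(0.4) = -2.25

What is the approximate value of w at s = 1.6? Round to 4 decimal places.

-0.0494

Euler: w_{n+1} = w_n + h·f(s_n, w_n).
s=0.400000, w=-2.250000: f=4.612500 → w ← -2.250000 + 0.3·4.612500 = -0.866250
s=0.700000, w=-0.866250: f=1.775813 → w ← -0.866250 + 0.3·1.775813 = -0.333506
s=1.000000, w=-0.333506: f=0.683688 → w ← -0.333506 + 0.3·0.683688 = -0.128400
s=1.300000, w=-0.128400: f=0.263220 → w ← -0.128400 + 0.3·0.263220 = -0.049434
w(1.6) ≈ -0.0494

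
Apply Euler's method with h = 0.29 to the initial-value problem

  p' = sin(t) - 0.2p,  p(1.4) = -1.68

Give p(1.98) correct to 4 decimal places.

Euler: p_{n+1} = p_n + h·f(t_n, p_n).
t=1.400000, p=-1.680000: f=1.321450 → p ← -1.680000 + 0.29·1.321450 = -1.296780
t=1.690000, p=-1.296780: f=1.252260 → p ← -1.296780 + 0.29·1.252260 = -0.933624
p(1.98) ≈ -0.9336

-0.9336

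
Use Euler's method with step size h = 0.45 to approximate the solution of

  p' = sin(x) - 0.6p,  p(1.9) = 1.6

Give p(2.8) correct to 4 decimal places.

Euler: p_{n+1} = p_n + h·f(x_n, p_n).
x=1.900000, p=1.600000: f=-0.013700 → p ← 1.600000 + 0.45·(-0.013700) = 1.593835
x=2.350000, p=1.593835: f=-0.244828 → p ← 1.593835 + 0.45·(-0.244828) = 1.483663
p(2.8) ≈ 1.4837

1.4837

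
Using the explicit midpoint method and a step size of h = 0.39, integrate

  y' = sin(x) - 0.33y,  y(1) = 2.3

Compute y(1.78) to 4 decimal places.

2.4452

Midpoint: k1 = f(x_n, y_n); k2 = f(x_n + h/2, y_n + (h/2)·k1); y_{n+1} = y_n + h·k2.
x=1.000000, y=2.300000:
  k1 = f(1.000000, 2.300000) = 0.082471
  k2 = f(1.195000, 2.316082) = 0.165909
  y ← 2.300000 + 0.39·0.165909 = 2.364704
x=1.390000, y=2.364704:
  k1 = f(1.390000, 2.364704) = 0.203348
  k2 = f(1.585000, 2.404357) = 0.206461
  y ← 2.364704 + 0.39·0.206461 = 2.445224
y(1.78) ≈ 2.4452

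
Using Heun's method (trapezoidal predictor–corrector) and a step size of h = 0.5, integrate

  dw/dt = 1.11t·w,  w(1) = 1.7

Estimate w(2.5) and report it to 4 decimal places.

24.0357

Heun: k1 = f(t_n, w_n); k2 = f(t_n + h, w_n + h·k1); w_{n+1} = w_n + (h/2)·(k1 + k2).
t=1.000000, w=1.700000:
  k1 = f(1.000000, 1.700000) = 1.887000
  k2 = f(1.500000, 2.643500) = 4.401427
  w ← 1.700000 + (0.5/2)·(1.887000 + 4.401427) = 3.272107
t=1.500000, w=3.272107:
  k1 = f(1.500000, 3.272107) = 5.448058
  k2 = f(2.000000, 5.996136) = 13.311422
  w ← 3.272107 + (0.5/2)·(5.448058 + 13.311422) = 7.961977
t=2.000000, w=7.961977:
  k1 = f(2.000000, 7.961977) = 17.675588
  k2 = f(2.500000, 16.799771) = 46.619364
  w ← 7.961977 + (0.5/2)·(17.675588 + 46.619364) = 24.035715
w(2.5) ≈ 24.0357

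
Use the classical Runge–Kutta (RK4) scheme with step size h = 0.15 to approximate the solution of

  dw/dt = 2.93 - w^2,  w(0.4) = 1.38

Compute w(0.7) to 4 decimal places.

RK4: k1 = f(t_n, w_n); k2 = f(t_n + h/2, w_n + (h/2)·k1); k3 = f(t_n + h/2, w_n + (h/2)·k2); k4 = f(t_n + h, w_n + h·k3); w_{n+1} = w_n + (h/6)·(k1 + 2k2 + 2k3 + k4).
t=0.400000, w=1.380000:
  k1 = f(0.400000, 1.380000) = 1.025600
  k2 = f(0.475000, 1.456920) = 0.807384
  k3 = f(0.475000, 1.440554) = 0.854805
  k4 = f(0.550000, 1.508221) = 0.655270
  w ← 1.380000 + (0.15/6)·(k1 + 2k2 + 2k3 + k4) = 1.505131
t=0.550000, w=1.505131:
  k1 = f(0.550000, 1.505131) = 0.664580
  k2 = f(0.625000, 1.554975) = 0.512054
  k3 = f(0.625000, 1.543535) = 0.547499
  k4 = f(0.700000, 1.587256) = 0.410618
  w ← 1.505131 + (0.15/6)·(k1 + 2k2 + 2k3 + k4) = 1.584989
w(0.7) ≈ 1.5850

1.5850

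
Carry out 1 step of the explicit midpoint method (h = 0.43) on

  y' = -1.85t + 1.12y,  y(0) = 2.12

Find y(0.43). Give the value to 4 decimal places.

3.2158

Midpoint: k1 = f(t_n, y_n); k2 = f(t_n + h/2, y_n + (h/2)·k1); y_{n+1} = y_n + h·k2.
t=0.000000, y=2.120000:
  k1 = f(0.000000, 2.120000) = 2.374400
  k2 = f(0.215000, 2.630496) = 2.548406
  y ← 2.120000 + 0.43·2.548406 = 3.215814
y(0.43) ≈ 3.2158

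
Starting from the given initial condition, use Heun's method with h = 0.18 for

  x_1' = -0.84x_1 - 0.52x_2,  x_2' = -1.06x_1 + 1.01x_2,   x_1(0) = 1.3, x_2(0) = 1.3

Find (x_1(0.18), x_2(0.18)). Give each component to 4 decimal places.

1.0064, 1.3176

Heun on (x_1,x_2): k1 = f(t_n, state_n); k2 = f(t_n + h, state_n + h·k1); state_{n+1} = state_n + (h/2)·(k1 + k2).
0.000000: (1.300000, 1.300000)
  k1 = (-1.768000, -0.065000)
  predictor → (0.981760, 1.288300)
  k2 = (-1.494594, 0.260517)
  → (1.006367, 1.317597)
(x_1(0.18), x_2(0.18)) ≈ (1.0064, 1.3176)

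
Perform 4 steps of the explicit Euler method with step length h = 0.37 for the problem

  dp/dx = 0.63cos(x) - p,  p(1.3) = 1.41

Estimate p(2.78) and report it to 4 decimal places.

Euler: p_{n+1} = p_n + h·f(x_n, p_n).
x=1.300000, p=1.410000: f=-1.241476 → p ← 1.410000 + 0.37·(-1.241476) = 0.950654
x=1.670000, p=0.950654: f=-1.013050 → p ← 0.950654 + 0.37·(-1.013050) = 0.575826
x=2.040000, p=0.575826: f=-0.860697 → p ← 0.575826 + 0.37·(-0.860697) = 0.257368
x=2.410000, p=0.257368: f=-0.726158 → p ← 0.257368 + 0.37·(-0.726158) = -0.011311
p(2.78) ≈ -0.0113

-0.0113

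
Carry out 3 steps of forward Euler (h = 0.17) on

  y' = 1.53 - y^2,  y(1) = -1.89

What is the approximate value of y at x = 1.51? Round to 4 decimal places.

Euler: y_{n+1} = y_n + h·f(x_n, y_n).
x=1.000000, y=-1.890000: f=-2.042100 → y ← -1.890000 + 0.17·(-2.042100) = -2.237157
x=1.170000, y=-2.237157: f=-3.474871 → y ← -2.237157 + 0.17·(-3.474871) = -2.827885
x=1.340000, y=-2.827885: f=-6.466934 → y ← -2.827885 + 0.17·(-6.466934) = -3.927264
y(1.51) ≈ -3.9273

-3.9273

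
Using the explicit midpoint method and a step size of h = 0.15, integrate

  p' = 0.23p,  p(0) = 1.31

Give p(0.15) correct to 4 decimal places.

Midpoint: k1 = f(s_n, p_n); k2 = f(s_n + h/2, p_n + (h/2)·k1); p_{n+1} = p_n + h·k2.
s=0.000000, p=1.310000:
  k1 = f(0.000000, 1.310000) = 0.301300
  k2 = f(0.075000, 1.332598) = 0.306497
  p ← 1.310000 + 0.15·0.306497 = 1.355975
p(0.15) ≈ 1.3560

1.3560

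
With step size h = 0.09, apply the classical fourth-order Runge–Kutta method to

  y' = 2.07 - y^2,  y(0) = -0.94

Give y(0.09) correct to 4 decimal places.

-0.8241

RK4: k1 = f(t_n, y_n); k2 = f(t_n + h/2, y_n + (h/2)·k1); k3 = f(t_n + h/2, y_n + (h/2)·k2); k4 = f(t_n + h, y_n + h·k3); y_{n+1} = y_n + (h/6)·(k1 + 2k2 + 2k3 + k4).
t=0.000000, y=-0.940000:
  k1 = f(0.000000, -0.940000) = 1.186400
  k2 = f(0.045000, -0.886612) = 1.283919
  k3 = f(0.045000, -0.882224) = 1.291681
  k4 = f(0.090000, -0.823749) = 1.391438
  y ← -0.940000 + (0.09/6)·(k1 + 2k2 + 2k3 + k4) = -0.824064
y(0.09) ≈ -0.8241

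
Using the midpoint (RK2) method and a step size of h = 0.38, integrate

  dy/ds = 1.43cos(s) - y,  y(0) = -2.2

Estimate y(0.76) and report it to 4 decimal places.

-0.3946

Midpoint: k1 = f(s_n, y_n); k2 = f(s_n + h/2, y_n + (h/2)·k1); y_{n+1} = y_n + h·k2.
s=0.000000, y=-2.200000:
  k1 = f(0.000000, -2.200000) = 3.630000
  k2 = f(0.190000, -1.510300) = 2.914566
  y ← -2.200000 + 0.38·2.914566 = -1.092465
s=0.380000, y=-1.092465:
  k1 = f(0.380000, -1.092465) = 2.420455
  k2 = f(0.570000, -0.632578) = 1.836497
  y ← -1.092465 + 0.38·1.836497 = -0.394596
y(0.76) ≈ -0.3946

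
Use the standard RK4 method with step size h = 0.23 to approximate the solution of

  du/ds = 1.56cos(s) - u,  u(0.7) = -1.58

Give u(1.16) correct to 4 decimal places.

RK4: k1 = f(s_n, u_n); k2 = f(s_n + h/2, u_n + (h/2)·k1); k3 = f(s_n + h/2, u_n + (h/2)·k2); k4 = f(s_n + h, u_n + h·k3); u_{n+1} = u_n + (h/6)·(k1 + 2k2 + 2k3 + k4).
s=0.700000, u=-1.580000:
  k1 = f(0.700000, -1.580000) = 2.773154
  k2 = f(0.815000, -1.261087) = 2.331042
  k3 = f(0.815000, -1.311930) = 2.381885
  k4 = f(0.930000, -1.032166) = 1.964787
  u ← -1.580000 + (0.23/6)·(k1 + 2k2 + 2k3 + k4) = -1.037055
s=0.930000, u=-1.037055:
  k1 = f(0.930000, -1.037055) = 1.969676
  k2 = f(1.045000, -0.810542) = 1.593509
  k3 = f(1.045000, -0.853801) = 1.636768
  k4 = f(1.160000, -0.660598) = 1.283568
  u ← -1.037055 + (0.23/6)·(k1 + 2k2 + 2k3 + k4) = -0.664692
u(1.16) ≈ -0.6647

-0.6647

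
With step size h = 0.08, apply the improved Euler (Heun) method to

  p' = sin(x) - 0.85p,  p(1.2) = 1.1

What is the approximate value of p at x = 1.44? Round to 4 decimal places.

1.1070

Heun: k1 = f(x_n, p_n); k2 = f(x_n + h, p_n + h·k1); p_{n+1} = p_n + (h/2)·(k1 + k2).
x=1.200000, p=1.100000:
  k1 = f(1.200000, 1.100000) = -0.002961
  k2 = f(1.280000, 1.099763) = 0.023217
  p ← 1.100000 + (0.08/2)·(-0.002961 + 0.023217) = 1.100810
x=1.280000, p=1.100810:
  k1 = f(1.280000, 1.100810) = 0.022327
  k2 = f(1.360000, 1.102596) = 0.040658
  p ← 1.100810 + (0.08/2)·(0.022327 + 0.040658) = 1.103330
x=1.360000, p=1.103330:
  k1 = f(1.360000, 1.103330) = 0.040034
  k2 = f(1.440000, 1.106532) = 0.050906
  p ← 1.103330 + (0.08/2)·(0.040034 + 0.050906) = 1.106967
p(1.44) ≈ 1.1070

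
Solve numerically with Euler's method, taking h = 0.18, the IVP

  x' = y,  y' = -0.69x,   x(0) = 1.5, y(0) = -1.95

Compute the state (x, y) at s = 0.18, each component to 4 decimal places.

Euler on (x,y): x_{n+1} = x_n + h·x', y_{n+1} = y_n + h·y'.
0.000000: (1.500000, -1.950000); f=(-1.950000, -1.035000) → (1.149000, -2.136300)
(x(0.18), y(0.18)) ≈ (1.1490, -2.1363)

1.1490, -2.1363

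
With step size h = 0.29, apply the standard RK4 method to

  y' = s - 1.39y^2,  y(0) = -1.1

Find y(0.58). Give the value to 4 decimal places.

RK4: k1 = f(s_n, y_n); k2 = f(s_n + h/2, y_n + (h/2)·k1); k3 = f(s_n + h/2, y_n + (h/2)·k2); k4 = f(s_n + h, y_n + h·k3); y_{n+1} = y_n + (h/6)·(k1 + 2k2 + 2k3 + k4).
s=0.000000, y=-1.100000:
  k1 = f(0.000000, -1.100000) = -1.681900
  k2 = f(0.145000, -1.343876) = -2.365342
  k3 = f(0.145000, -1.442975) = -2.749224
  k4 = f(0.290000, -1.897275) = -4.713517
  y ← -1.100000 + (0.29/6)·(k1 + 2k2 + 2k3 + k4) = -1.903520
s=0.290000, y=-1.903520:
  k1 = f(0.290000, -1.903520) = -4.746509
  k2 = f(0.435000, -2.591764) = -8.901962
  k3 = f(0.435000, -3.194304) = -13.747977
  k4 = f(0.580000, -5.890433) = -47.649112
  y ← -1.903520 + (0.29/6)·(k1 + 2k2 + 2k3 + k4) = -6.625469
y(0.58) ≈ -6.6255

-6.6255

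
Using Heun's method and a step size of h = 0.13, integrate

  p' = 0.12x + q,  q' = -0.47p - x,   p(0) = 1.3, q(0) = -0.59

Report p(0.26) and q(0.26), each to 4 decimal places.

1.1284, -0.7728

Heun on (p,q): k1 = f(x_n, state_n); k2 = f(x_n + h, state_n + h·k1); state_{n+1} = state_n + (h/2)·(k1 + k2).
0.000000: (1.300000, -0.590000)
  k1 = (-0.590000, -0.611000)
  predictor → (1.223300, -0.669430)
  k2 = (-0.653830, -0.704951)
  → (1.219151, -0.675537)
0.130000: (1.219151, -0.675537)
  k1 = (-0.659937, -0.703001)
  predictor → (1.133359, -0.766927)
  k2 = (-0.735727, -0.792679)
  → (1.128433, -0.772756)
(p(0.26), q(0.26)) ≈ (1.1284, -0.7728)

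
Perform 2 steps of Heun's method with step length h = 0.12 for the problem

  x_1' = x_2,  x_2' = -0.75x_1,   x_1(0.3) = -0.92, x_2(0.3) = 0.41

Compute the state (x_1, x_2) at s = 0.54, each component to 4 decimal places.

Heun on (x_1,x_2): k1 = f(s_n, state_n); k2 = f(s_n + h, state_n + h·k1); state_{n+1} = state_n + (h/2)·(k1 + k2).
0.300000: (-0.920000, 0.410000)
  k1 = (0.410000, 0.690000)
  predictor → (-0.870800, 0.492800)
  k2 = (0.492800, 0.653100)
  → (-0.865832, 0.490586)
0.420000: (-0.865832, 0.490586)
  k1 = (0.490586, 0.649374)
  predictor → (-0.806962, 0.568511)
  k2 = (0.568511, 0.605221)
  → (-0.802286, 0.565862)
(x_1(0.54), x_2(0.54)) ≈ (-0.8023, 0.5659)

-0.8023, 0.5659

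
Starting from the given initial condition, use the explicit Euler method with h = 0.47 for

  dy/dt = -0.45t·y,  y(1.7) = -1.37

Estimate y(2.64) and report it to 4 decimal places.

-0.4747

Euler: y_{n+1} = y_n + h·f(t_n, y_n).
t=1.700000, y=-1.370000: f=1.048050 → y ← -1.370000 + 0.47·1.048050 = -0.877417
t=2.170000, y=-0.877417: f=0.856797 → y ← -0.877417 + 0.47·0.856797 = -0.474722
y(2.64) ≈ -0.4747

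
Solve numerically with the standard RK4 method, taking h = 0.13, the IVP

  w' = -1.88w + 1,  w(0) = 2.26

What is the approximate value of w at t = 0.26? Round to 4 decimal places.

1.5919

RK4: k1 = f(t_n, w_n); k2 = f(t_n + h/2, w_n + (h/2)·k1); k3 = f(t_n + h/2, w_n + (h/2)·k2); k4 = f(t_n + h, w_n + h·k3); w_{n+1} = w_n + (h/6)·(k1 + 2k2 + 2k3 + k4).
t=0.000000, w=2.260000:
  k1 = f(0.000000, 2.260000) = -3.248800
  k2 = f(0.065000, 2.048828) = -2.851797
  k3 = f(0.065000, 2.074633) = -2.900310
  k4 = f(0.130000, 1.882960) = -2.539964
  w ← 2.260000 + (0.13/6)·(k1 + 2k2 + 2k3 + k4) = 1.885319
t=0.130000, w=1.885319:
  k1 = f(0.130000, 1.885319) = -2.544399
  k2 = f(0.195000, 1.719933) = -2.233474
  k3 = f(0.195000, 1.740143) = -2.271469
  k4 = f(0.260000, 1.590028) = -1.989252
  w ← 1.885319 + (0.13/6)·(k1 + 2k2 + 2k3 + k4) = 1.591876
w(0.26) ≈ 1.5919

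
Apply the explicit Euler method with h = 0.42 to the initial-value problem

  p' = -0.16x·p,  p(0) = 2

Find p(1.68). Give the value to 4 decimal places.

Euler: p_{n+1} = p_n + h·f(x_n, p_n).
x=0.000000, p=2.000000: f=0.000000 → p ← 2.000000 + 0.42·0.000000 = 2.000000
x=0.420000, p=2.000000: f=-0.134400 → p ← 2.000000 + 0.42·(-0.134400) = 1.943552
x=0.840000, p=1.943552: f=-0.261213 → p ← 1.943552 + 0.42·(-0.261213) = 1.833842
x=1.260000, p=1.833842: f=-0.369703 → p ← 1.833842 + 0.42·(-0.369703) = 1.678567
p(1.68) ≈ 1.6786

1.6786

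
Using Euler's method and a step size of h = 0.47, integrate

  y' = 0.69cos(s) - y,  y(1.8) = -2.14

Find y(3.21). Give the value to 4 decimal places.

Euler: y_{n+1} = y_n + h·f(s_n, y_n).
s=1.800000, y=-2.140000: f=1.983231 → y ← -2.140000 + 0.47·1.983231 = -1.207882
s=2.270000, y=-1.207882: f=0.763792 → y ← -1.207882 + 0.47·0.763792 = -0.848899
s=2.740000, y=-0.848899: f=0.213796 → y ← -0.848899 + 0.47·0.213796 = -0.748415
y(3.21) ≈ -0.7484

-0.7484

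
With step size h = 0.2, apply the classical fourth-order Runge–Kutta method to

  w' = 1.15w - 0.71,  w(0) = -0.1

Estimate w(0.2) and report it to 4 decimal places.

-0.2855

RK4: k1 = f(x_n, w_n); k2 = f(x_n + h/2, w_n + (h/2)·k1); k3 = f(x_n + h/2, w_n + (h/2)·k2); k4 = f(x_n + h, w_n + h·k3); w_{n+1} = w_n + (h/6)·(k1 + 2k2 + 2k3 + k4).
x=0.000000, w=-0.100000:
  k1 = f(0.000000, -0.100000) = -0.825000
  k2 = f(0.100000, -0.182500) = -0.919875
  k3 = f(0.100000, -0.191988) = -0.930786
  k4 = f(0.200000, -0.286157) = -1.039081
  w ← -0.100000 + (0.2/6)·(k1 + 2k2 + 2k3 + k4) = -0.285513
w(0.2) ≈ -0.2855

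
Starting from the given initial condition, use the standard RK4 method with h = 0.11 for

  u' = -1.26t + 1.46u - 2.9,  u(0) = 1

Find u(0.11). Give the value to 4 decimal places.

0.8201

RK4: k1 = f(t_n, u_n); k2 = f(t_n + h/2, u_n + (h/2)·k1); k3 = f(t_n + h/2, u_n + (h/2)·k2); k4 = f(t_n + h, u_n + h·k3); u_{n+1} = u_n + (h/6)·(k1 + 2k2 + 2k3 + k4).
t=0.000000, u=1.000000:
  k1 = f(0.000000, 1.000000) = -1.440000
  k2 = f(0.055000, 0.920800) = -1.624932
  k3 = f(0.055000, 0.910629) = -1.639782
  k4 = f(0.110000, 0.819624) = -1.841949
  u ← 1.000000 + (0.11/6)·(k1 + 2k2 + 2k3 + k4) = 0.820125
u(0.11) ≈ 0.8201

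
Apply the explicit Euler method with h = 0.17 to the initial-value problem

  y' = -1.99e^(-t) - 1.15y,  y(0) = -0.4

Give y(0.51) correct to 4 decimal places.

Euler: y_{n+1} = y_n + h·f(t_n, y_n).
t=0.000000, y=-0.400000: f=-1.530000 → y ← -0.400000 + 0.17·(-1.530000) = -0.660100
t=0.170000, y=-0.660100: f=-0.919778 → y ← -0.660100 + 0.17·(-0.919778) = -0.816462
t=0.340000, y=-0.816462: f=-0.477491 → y ← -0.816462 + 0.17·(-0.477491) = -0.897636
y(0.51) ≈ -0.8976

-0.8976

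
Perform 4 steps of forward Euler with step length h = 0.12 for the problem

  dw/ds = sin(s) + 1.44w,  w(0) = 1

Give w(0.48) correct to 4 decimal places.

1.9874

Euler: w_{n+1} = w_n + h·f(s_n, w_n).
s=0.000000, w=1.000000: f=1.440000 → w ← 1.000000 + 0.12·1.440000 = 1.172800
s=0.120000, w=1.172800: f=1.808544 → w ← 1.172800 + 0.12·1.808544 = 1.389825
s=0.240000, w=1.389825: f=2.239051 → w ← 1.389825 + 0.12·2.239051 = 1.658511
s=0.360000, w=1.658511: f=2.740531 → w ← 1.658511 + 0.12·2.740531 = 1.987375
w(0.48) ≈ 1.9874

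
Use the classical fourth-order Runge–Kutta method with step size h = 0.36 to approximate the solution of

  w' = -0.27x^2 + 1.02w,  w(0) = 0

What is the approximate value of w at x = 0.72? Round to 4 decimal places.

RK4: k1 = f(x_n, w_n); k2 = f(x_n + h/2, w_n + (h/2)·k1); k3 = f(x_n + h/2, w_n + (h/2)·k2); k4 = f(x_n + h, w_n + h·k3); w_{n+1} = w_n + (h/6)·(k1 + 2k2 + 2k3 + k4).
x=0.000000, w=0.000000:
  k1 = f(0.000000, 0.000000) = 0.000000
  k2 = f(0.180000, 0.000000) = -0.008748
  k3 = f(0.180000, -0.001575) = -0.010354
  k4 = f(0.360000, -0.003727) = -0.038794
  w ← 0.000000 + (0.36/6)·(k1 + 2k2 + 2k3 + k4) = -0.004620
x=0.360000, w=-0.004620:
  k1 = f(0.360000, -0.004620) = -0.039704
  k2 = f(0.540000, -0.011767) = -0.090734
  k3 = f(0.540000, -0.020952) = -0.100103
  k4 = f(0.720000, -0.040657) = -0.181438
  w ← -0.004620 + (0.36/6)·(k1 + 2k2 + 2k3 + k4) = -0.040789
w(0.72) ≈ -0.0408

-0.0408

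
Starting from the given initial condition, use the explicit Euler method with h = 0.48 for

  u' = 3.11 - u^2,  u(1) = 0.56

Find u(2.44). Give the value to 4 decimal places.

1.8312

Euler: u_{n+1} = u_n + h·f(s_n, u_n).
s=1.000000, u=0.560000: f=2.796400 → u ← 0.560000 + 0.48·2.796400 = 1.902272
s=1.480000, u=1.902272: f=-0.508639 → u ← 1.902272 + 0.48·(-0.508639) = 1.658125
s=1.960000, u=1.658125: f=0.360620 → u ← 1.658125 + 0.48·0.360620 = 1.831223
u(2.44) ≈ 1.8312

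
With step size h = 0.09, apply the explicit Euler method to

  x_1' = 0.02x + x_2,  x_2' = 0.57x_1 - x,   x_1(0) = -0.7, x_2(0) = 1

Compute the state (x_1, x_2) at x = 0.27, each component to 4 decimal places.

-0.4395, 0.8817

Euler on (x_1,x_2): x_1_{n+1} = x_1_n + h·x_1', x_2_{n+1} = x_2_n + h·x_2'.
0.000000: (-0.700000, 1.000000); f=(1.000000, -0.399000) → (-0.610000, 0.964090)
0.090000: (-0.610000, 0.964090); f=(0.965890, -0.437700) → (-0.523070, 0.924697)
0.180000: (-0.523070, 0.924697); f=(0.928297, -0.478150) → (-0.439523, 0.881664)
(x_1(0.27), x_2(0.27)) ≈ (-0.4395, 0.8817)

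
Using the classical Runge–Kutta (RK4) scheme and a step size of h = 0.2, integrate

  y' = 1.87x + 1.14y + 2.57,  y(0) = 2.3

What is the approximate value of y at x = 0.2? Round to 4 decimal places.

3.5067

RK4: k1 = f(x_n, y_n); k2 = f(x_n + h/2, y_n + (h/2)·k1); k3 = f(x_n + h/2, y_n + (h/2)·k2); k4 = f(x_n + h, y_n + h·k3); y_{n+1} = y_n + (h/6)·(k1 + 2k2 + 2k3 + k4).
x=0.000000, y=2.300000:
  k1 = f(0.000000, 2.300000) = 5.192000
  k2 = f(0.100000, 2.819200) = 5.970888
  k3 = f(0.100000, 2.897089) = 6.059681
  k4 = f(0.200000, 3.511936) = 6.947607
  y ← 2.300000 + (0.2/6)·(k1 + 2k2 + 2k3 + k4) = 3.506692
y(0.2) ≈ 3.5067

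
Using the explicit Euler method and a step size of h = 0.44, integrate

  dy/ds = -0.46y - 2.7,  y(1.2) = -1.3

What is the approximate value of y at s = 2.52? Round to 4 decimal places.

Euler: y_{n+1} = y_n + h·f(s_n, y_n).
s=1.200000, y=-1.300000: f=-2.102000 → y ← -1.300000 + 0.44·(-2.102000) = -2.224880
s=1.640000, y=-2.224880: f=-1.676555 → y ← -2.224880 + 0.44·(-1.676555) = -2.962564
s=2.080000, y=-2.962564: f=-1.337220 → y ← -2.962564 + 0.44·(-1.337220) = -3.550941
y(2.52) ≈ -3.5509

-3.5509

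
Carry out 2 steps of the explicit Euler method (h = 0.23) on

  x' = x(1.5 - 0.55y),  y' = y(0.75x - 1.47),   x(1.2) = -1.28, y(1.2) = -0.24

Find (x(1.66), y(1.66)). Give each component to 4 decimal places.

-2.3914, -0.0379

Euler on (x,y): x_{n+1} = x_n + h·x', y_{n+1} = y_n + h·y'.
1.200000: (-1.280000, -0.240000); f=(-2.088960, 0.583200) → (-1.760461, -0.105864)
1.430000: (-1.760461, -0.105864); f=(-2.743194, 0.295397) → (-2.391396, -0.037923)
(x(1.66), y(1.66)) ≈ (-2.3914, -0.0379)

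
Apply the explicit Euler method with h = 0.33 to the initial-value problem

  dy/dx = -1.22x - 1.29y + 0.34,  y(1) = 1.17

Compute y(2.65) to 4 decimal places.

-1.4396

Euler: y_{n+1} = y_n + h·f(x_n, y_n).
x=1.000000, y=1.170000: f=-2.389300 → y ← 1.170000 + 0.33·(-2.389300) = 0.381531
x=1.330000, y=0.381531: f=-1.774775 → y ← 0.381531 + 0.33·(-1.774775) = -0.204145
x=1.660000, y=-0.204145: f=-1.421853 → y ← -0.204145 + 0.33·(-1.421853) = -0.673356
x=1.990000, y=-0.673356: f=-1.219170 → y ← -0.673356 + 0.33·(-1.219170) = -1.075683
x=2.320000, y=-1.075683: f=-1.102770 → y ← -1.075683 + 0.33·(-1.102770) = -1.439596
y(2.65) ≈ -1.4396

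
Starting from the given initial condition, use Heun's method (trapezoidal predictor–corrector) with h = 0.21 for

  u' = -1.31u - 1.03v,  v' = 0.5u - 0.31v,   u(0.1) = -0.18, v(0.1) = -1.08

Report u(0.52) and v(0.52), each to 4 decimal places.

Heun on (u,v): k1 = f(x_n, state_n); k2 = f(x_n + h, state_n + h·k1); state_{n+1} = state_n + (h/2)·(k1 + k2).
0.100000: (-0.180000, -1.080000)
  k1 = (1.348200, 0.244800)
  predictor → (0.103122, -1.028592)
  k2 = (0.924360, 0.370425)
  → (0.058619, -1.015401)
0.310000: (0.058619, -1.015401)
  k1 = (0.969073, 0.344084)
  predictor → (0.262124, -0.943144)
  k2 = (0.628056, 0.423437)
  → (0.226317, -0.934812)
(u(0.52), v(0.52)) ≈ (0.2263, -0.9348)

0.2263, -0.9348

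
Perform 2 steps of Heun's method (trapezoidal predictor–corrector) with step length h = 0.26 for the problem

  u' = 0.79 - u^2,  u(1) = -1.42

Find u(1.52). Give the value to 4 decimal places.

Heun: k1 = f(t_n, u_n); k2 = f(t_n + h, u_n + h·k1); u_{n+1} = u_n + (h/2)·(k1 + k2).
t=1.000000, u=-1.420000:
  k1 = f(1.000000, -1.420000) = -1.226400
  k2 = f(1.260000, -1.738864) = -2.233648
  u ← -1.420000 + (0.26/2)·(-1.226400 + (-2.233648)) = -1.869806
t=1.260000, u=-1.869806:
  k1 = f(1.260000, -1.869806) = -2.706175
  k2 = f(1.520000, -2.573412) = -5.832448
  u ← -1.869806 + (0.26/2)·(-2.706175 + (-5.832448)) = -2.979827
u(1.52) ≈ -2.9798

-2.9798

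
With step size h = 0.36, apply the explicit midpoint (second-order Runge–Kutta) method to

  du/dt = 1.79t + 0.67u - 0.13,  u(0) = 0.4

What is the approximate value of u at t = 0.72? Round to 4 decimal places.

1.0497

Midpoint: k1 = f(t_n, u_n); k2 = f(t_n + h/2, u_n + (h/2)·k1); u_{n+1} = u_n + h·k2.
t=0.000000, u=0.400000:
  k1 = f(0.000000, 0.400000) = 0.138000
  k2 = f(0.180000, 0.424840) = 0.476843
  u ← 0.400000 + 0.36·0.476843 = 0.571663
t=0.360000, u=0.571663:
  k1 = f(0.360000, 0.571663) = 0.897414
  k2 = f(0.540000, 0.733198) = 1.327843
  u ← 0.571663 + 0.36·1.327843 = 1.049687
u(0.72) ≈ 1.0497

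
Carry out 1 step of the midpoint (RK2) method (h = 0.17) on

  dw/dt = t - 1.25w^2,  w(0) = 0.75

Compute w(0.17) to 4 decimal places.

0.6632

Midpoint: k1 = f(t_n, w_n); k2 = f(t_n + h/2, w_n + (h/2)·k1); w_{n+1} = w_n + h·k2.
t=0.000000, w=0.750000:
  k1 = f(0.000000, 0.750000) = -0.703125
  k2 = f(0.085000, 0.690234) = -0.510529
  w ← 0.750000 + 0.17·(-0.510529) = 0.663210
w(0.17) ≈ 0.6632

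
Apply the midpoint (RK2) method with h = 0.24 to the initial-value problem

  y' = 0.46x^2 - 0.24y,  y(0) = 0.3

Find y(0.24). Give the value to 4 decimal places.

Midpoint: k1 = f(x_n, y_n); k2 = f(x_n + h/2, y_n + (h/2)·k1); y_{n+1} = y_n + h·k2.
x=0.000000, y=0.300000:
  k1 = f(0.000000, 0.300000) = -0.072000
  k2 = f(0.120000, 0.291360) = -0.063302
  y ← 0.300000 + 0.24·(-0.063302) = 0.284807
y(0.24) ≈ 0.2848

0.2848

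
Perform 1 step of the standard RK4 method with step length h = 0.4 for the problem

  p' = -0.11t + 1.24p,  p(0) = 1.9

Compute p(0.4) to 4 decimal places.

3.1091

RK4: k1 = f(t_n, p_n); k2 = f(t_n + h/2, p_n + (h/2)·k1); k3 = f(t_n + h/2, p_n + (h/2)·k2); k4 = f(t_n + h, p_n + h·k3); p_{n+1} = p_n + (h/6)·(k1 + 2k2 + 2k3 + k4).
t=0.000000, p=1.900000:
  k1 = f(0.000000, 1.900000) = 2.356000
  k2 = f(0.200000, 2.371200) = 2.918288
  k3 = f(0.200000, 2.483658) = 3.057735
  k4 = f(0.400000, 3.123094) = 3.828637
  p ← 1.900000 + (0.4/6)·(k1 + 2k2 + 2k3 + k4) = 3.109112
p(0.4) ≈ 3.1091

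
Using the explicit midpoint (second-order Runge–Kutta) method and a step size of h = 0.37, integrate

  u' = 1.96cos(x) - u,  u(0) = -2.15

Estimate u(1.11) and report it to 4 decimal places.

0.2302

Midpoint: k1 = f(x_n, u_n); k2 = f(x_n + h/2, u_n + (h/2)·k1); u_{n+1} = u_n + h·k2.
x=0.000000, u=-2.150000:
  k1 = f(0.000000, -2.150000) = 4.110000
  k2 = f(0.185000, -1.389650) = 3.316205
  u ← -2.150000 + 0.37·3.316205 = -0.923004
x=0.370000, u=-0.923004:
  k1 = f(0.370000, -0.923004) = 2.750366
  k2 = f(0.555000, -0.414186) = 2.079991
  u ← -0.923004 + 0.37·2.079991 = -0.153407
x=0.740000, u=-0.153407:
  k1 = f(0.740000, -0.153407) = 1.600806
  k2 = f(0.925000, 0.142742) = 1.036854
  u ← -0.153407 + 0.37·1.036854 = 0.230229
u(1.11) ≈ 0.2302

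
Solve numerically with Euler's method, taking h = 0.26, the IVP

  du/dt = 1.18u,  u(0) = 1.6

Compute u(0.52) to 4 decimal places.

2.7324

Euler: u_{n+1} = u_n + h·f(t_n, u_n).
t=0.000000, u=1.600000: f=1.888000 → u ← 1.600000 + 0.26·1.888000 = 2.090880
t=0.260000, u=2.090880: f=2.467238 → u ← 2.090880 + 0.26·2.467238 = 2.732362
u(0.52) ≈ 2.7324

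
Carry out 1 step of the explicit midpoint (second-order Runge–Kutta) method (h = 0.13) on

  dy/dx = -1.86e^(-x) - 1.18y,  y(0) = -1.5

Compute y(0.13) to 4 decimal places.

Midpoint: k1 = f(x_n, y_n); k2 = f(x_n + h/2, y_n + (h/2)·k1); y_{n+1} = y_n + h·k2.
x=0.000000, y=-1.500000:
  k1 = f(0.000000, -1.500000) = -0.090000
  k2 = f(0.065000, -1.505850) = 0.033958
  y ← -1.500000 + 0.13·0.033958 = -1.495586
y(0.13) ≈ -1.4956

-1.4956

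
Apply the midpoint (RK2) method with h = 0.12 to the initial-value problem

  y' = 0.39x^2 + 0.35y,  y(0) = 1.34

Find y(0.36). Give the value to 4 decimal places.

1.5259

Midpoint: k1 = f(x_n, y_n); k2 = f(x_n + h/2, y_n + (h/2)·k1); y_{n+1} = y_n + h·k2.
x=0.000000, y=1.340000:
  k1 = f(0.000000, 1.340000) = 0.469000
  k2 = f(0.060000, 1.368140) = 0.480253
  y ← 1.340000 + 0.12·0.480253 = 1.397630
x=0.120000, y=1.397630:
  k1 = f(0.120000, 1.397630) = 0.494787
  k2 = f(0.180000, 1.427318) = 0.512197
  y ← 1.397630 + 0.12·0.512197 = 1.459094
x=0.240000, y=1.459094:
  k1 = f(0.240000, 1.459094) = 0.533147
  k2 = f(0.300000, 1.491083) = 0.556979
  y ← 1.459094 + 0.12·0.556979 = 1.525931
y(0.36) ≈ 1.5259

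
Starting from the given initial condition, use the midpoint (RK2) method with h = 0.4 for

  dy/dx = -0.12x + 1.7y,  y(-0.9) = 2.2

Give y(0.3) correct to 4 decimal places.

15.5746

Midpoint: k1 = f(x_n, y_n); k2 = f(x_n + h/2, y_n + (h/2)·k1); y_{n+1} = y_n + h·k2.
x=-0.900000, y=2.200000:
  k1 = f(-0.900000, 2.200000) = 3.848000
  k2 = f(-0.700000, 2.969600) = 5.132320
  y ← 2.200000 + 0.4·5.132320 = 4.252928
x=-0.500000, y=4.252928:
  k1 = f(-0.500000, 4.252928) = 7.289978
  k2 = f(-0.300000, 5.710924) = 9.744570
  y ← 4.252928 + 0.4·9.744570 = 8.150756
x=-0.100000, y=8.150756:
  k1 = f(-0.100000, 8.150756) = 13.868285
  k2 = f(0.100000, 10.924413) = 18.559502
  y ← 8.150756 + 0.4·18.559502 = 15.574557
y(0.3) ≈ 15.5746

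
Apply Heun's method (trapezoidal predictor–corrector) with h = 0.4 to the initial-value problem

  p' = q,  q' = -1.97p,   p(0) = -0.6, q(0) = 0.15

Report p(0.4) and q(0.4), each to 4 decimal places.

-0.4454, 0.5992

Heun on (p,q): k1 = f(s_n, state_n); k2 = f(s_n + h, state_n + h·k1); state_{n+1} = state_n + (h/2)·(k1 + k2).
0.000000: (-0.600000, 0.150000)
  k1 = (0.150000, 1.182000)
  predictor → (-0.540000, 0.622800)
  k2 = (0.622800, 1.063800)
  → (-0.445440, 0.599160)
(p(0.4), q(0.4)) ≈ (-0.4454, 0.5992)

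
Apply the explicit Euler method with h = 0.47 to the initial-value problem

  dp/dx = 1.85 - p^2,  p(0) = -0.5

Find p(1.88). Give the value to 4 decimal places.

Euler: p_{n+1} = p_n + h·f(x_n, p_n).
x=0.000000, p=-0.500000: f=1.600000 → p ← -0.500000 + 0.47·1.600000 = 0.252000
x=0.470000, p=0.252000: f=1.786496 → p ← 0.252000 + 0.47·1.786496 = 1.091653
x=0.940000, p=1.091653: f=0.658293 → p ← 1.091653 + 0.47·0.658293 = 1.401051
x=1.410000, p=1.401051: f=-0.112944 → p ← 1.401051 + 0.47·(-0.112944) = 1.347967
p(1.88) ≈ 1.3480

1.3480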